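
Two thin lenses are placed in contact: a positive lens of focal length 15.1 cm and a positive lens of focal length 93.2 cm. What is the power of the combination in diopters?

P₁ = 1/f₁ = 1/(0.151 m) = +6.623 D; P₂ = 1/f₂ = 1/(0.932 m) = +1.073 D.
For thin lenses in contact, P = P₁ + P₂ = (+6.623) + (+1.073) = +7.70 D.

P = +7.70 D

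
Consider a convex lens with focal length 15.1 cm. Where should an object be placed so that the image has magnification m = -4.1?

m = −d_i/d_o ⇒ d_i = −m·d_o.
1/f = 1/d_o + 1/d_i = 1/d_o − 1/(m·d_o) = (1 − 1/m)/d_o, so d_o = f(1 − 1/m) = (15.10)(1 − 1/(-4.1)) = 18.8 cm.

18.8 cm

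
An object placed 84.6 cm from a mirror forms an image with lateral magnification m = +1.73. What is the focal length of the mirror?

f = 200 cm (concave)

m = −d_i/d_o ⇒ d_i = −m·d_o = −(+1.73)·(84.6) = -146.4 cm.
1/f = 1/d_o + 1/d_i = 1/(84.6) + 1/(-146.4) = 0.004990, so f = 200 cm.
Since f is positive, the mirror is concave.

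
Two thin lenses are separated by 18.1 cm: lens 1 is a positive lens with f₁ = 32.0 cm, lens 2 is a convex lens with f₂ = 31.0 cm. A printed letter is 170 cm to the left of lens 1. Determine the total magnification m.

m = -0.137

Lens 1: 1/d_i1 = 1/(32.0) − 1/(170) = 0.02537, so d_i1 = 39.42 cm; m₁ = −d_i1/d_o1 = -0.2319.
d_o2 = 18.1 − (39.42) = -21.32 cm (virtual object).
Lens 2: 1/d_i2 = 1/(31.0) − 1/(-21.32) = 0.07916, so d_i2 = 12.63 cm; m₂ = −d_i2/d_o2 = +0.5925.
m = m₁·m₂ = (-0.2319)(+0.5925) = -0.137.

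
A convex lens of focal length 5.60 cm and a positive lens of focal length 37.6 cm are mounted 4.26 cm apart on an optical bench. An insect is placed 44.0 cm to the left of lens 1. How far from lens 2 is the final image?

Lens 1: 1/d_i1 = 1/f₁ − 1/d_o1 = 1/(5.60) − 1/(44.0) = 0.1558, so d_i1 = 6.417 cm.
The intermediate image is 6.417 cm to the right of lens 1, which lies 2.157 cm to the right of lens 2 — a virtual object — so d_o2 = −2.157 cm.
Lens 2: 1/d_i2 = 1/f₂ − 1/d_o2 = 1/(37.6) − 1/(-2.157) = 0.4902, so d_i2 = 2.04 cm.
The final image is real, 2.04 cm to the right of lens 2 (overall magnification ≈ -0.14).

2.04 cm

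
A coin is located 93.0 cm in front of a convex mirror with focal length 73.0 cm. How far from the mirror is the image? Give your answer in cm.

40.9 cm

For a convex mirror, f = -73.0 cm.
Mirror equation: 1/v = 1/f − 1/u = 1/(-73.00) − 1/(93.0) = -0.01370 − 0.01075 = -0.02445, so v = -40.9 cm.
The image is virtual, upright and reduced, behind the mirror.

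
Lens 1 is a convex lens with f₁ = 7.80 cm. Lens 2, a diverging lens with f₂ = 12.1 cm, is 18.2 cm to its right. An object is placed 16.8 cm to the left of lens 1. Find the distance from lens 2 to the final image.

Lens 1: 1/d_i1 = 1/f₁ − 1/d_o1 = 1/(7.80) − 1/(16.8) = 0.06868, so d_i1 = 14.56 cm.
The intermediate image is 14.56 cm to the right of lens 1, which is 18.2 − (14.56) = 3.640 cm to the left of lens 2, so d_o2 = +3.640 cm.
Lens 2 is diverging, so f₂ = −12.1 cm.
Lens 2: 1/d_i2 = 1/f₂ − 1/d_o2 = 1/(-12.1) − 1/(3.640) = -0.3574, so d_i2 = -2.80 cm.
The final image is virtual, 2.80 cm to the left of lens 2 (overall magnification ≈ -0.67).

2.80 cm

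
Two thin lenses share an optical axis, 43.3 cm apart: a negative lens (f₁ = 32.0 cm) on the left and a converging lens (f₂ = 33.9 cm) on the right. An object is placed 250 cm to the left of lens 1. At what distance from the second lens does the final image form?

Lens 1 is diverging, so f₁ = −32.0 cm.
Lens 1: 1/d_i1 = 1/f₁ − 1/d_o1 = 1/(-32.0) − 1/(250) = -0.03525, so d_i1 = -28.37 cm.
The intermediate image is 28.37 cm to the left of lens 1 (virtual), which is 43.3 − (-28.37) = 71.67 cm to the left of lens 2, so d_o2 = +71.67 cm.
Lens 2: 1/d_i2 = 1/f₂ − 1/d_o2 = 1/(33.9) − 1/(71.67) = 0.01555, so d_i2 = 64.3 cm.
The final image is real, 64.3 cm to the right of lens 2 (overall magnification ≈ -0.10).

64.3 cm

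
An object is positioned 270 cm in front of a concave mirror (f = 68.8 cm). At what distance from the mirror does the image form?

92.3 cm

Mirror equation: 1/v = 1/f − 1/u = 1/(68.80) − 1/(270) = 0.01453 − 0.003704 = 0.01083, so v = 92.3 cm.
The image is real, inverted and reduced, in front of the mirror.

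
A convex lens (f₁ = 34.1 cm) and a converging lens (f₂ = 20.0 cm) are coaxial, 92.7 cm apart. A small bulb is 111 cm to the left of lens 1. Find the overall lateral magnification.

Lens 1: 1/d_i1 = 1/(34.1) − 1/(111) = 0.02032, so d_i1 = 49.22 cm; m₁ = −d_i1/d_o1 = -0.4434.
d_o2 = 92.7 − (49.22) = 43.48 cm.
Lens 2: 1/d_i2 = 1/(20.0) − 1/(43.48) = 0.02700, so d_i2 = 37.04 cm; m₂ = −d_i2/d_o2 = -0.8518.
m = m₁·m₂ = (-0.4434)(-0.8518) = +0.378.

m = +0.378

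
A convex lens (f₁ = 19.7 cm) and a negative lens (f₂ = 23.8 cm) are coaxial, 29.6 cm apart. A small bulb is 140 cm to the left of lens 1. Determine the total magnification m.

m = -0.128

Lens 1: 1/d_i1 = 1/(19.7) − 1/(140) = 0.04362, so d_i1 = 22.93 cm; m₁ = −d_i1/d_o1 = -0.1638.
d_o2 = 29.6 − (22.93) = 6.670 cm.
f₂ = −23.8 cm (diverging).
Lens 2: 1/d_i2 = 1/(-23.8) − 1/(6.670) = -0.1919, so d_i2 = -5.210 cm; m₂ = −d_i2/d_o2 = +0.7811.
m = m₁·m₂ = (-0.1638)(+0.7811) = -0.128.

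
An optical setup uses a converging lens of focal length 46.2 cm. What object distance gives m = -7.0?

m = −d_i/d_o ⇒ d_i = −m·d_o.
1/f = 1/d_o + 1/d_i = 1/d_o − 1/(m·d_o) = (1 − 1/m)/d_o, so d_o = f(1 − 1/m) = (46.20)(1 − 1/(-7.0)) = 52.8 cm.

52.8 cm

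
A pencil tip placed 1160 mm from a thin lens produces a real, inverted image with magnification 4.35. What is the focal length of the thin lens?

f = 943 mm (converging)

m = −d_i/d_o ⇒ d_i = −m·d_o = −(-4.35)·(1160) = 5046 mm.
1/f = 1/d_o + 1/d_i = 1/(1160) + 1/(5046) = 0.001060, so f = 943 mm.
Since f is positive, the thin lens is converging.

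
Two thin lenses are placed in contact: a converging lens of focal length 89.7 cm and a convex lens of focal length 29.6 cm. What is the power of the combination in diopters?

P = +4.49 D

P₁ = 1/f₁ = 1/(0.897 m) = +1.115 D; P₂ = 1/f₂ = 1/(0.296 m) = +3.378 D.
For thin lenses in contact, P = P₁ + P₂ = (+1.115) + (+3.378) = +4.49 D.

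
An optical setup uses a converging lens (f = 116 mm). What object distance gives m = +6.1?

m = −d_i/d_o ⇒ d_i = −m·d_o.
1/f = 1/d_o + 1/d_i = 1/d_o − 1/(m·d_o) = (1 − 1/m)/d_o, so d_o = f(1 − 1/m) = (116.0)(1 − 1/(+6.1)) = 97.0 mm.

97.0 mm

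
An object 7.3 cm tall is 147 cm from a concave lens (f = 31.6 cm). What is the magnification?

For a concave lens, f = -31.6 cm.
1/d_i = 1/f − 1/d_o = 1/(-31.60) − 1/(147) = -0.03845, so d_i = -26.01 cm.
m = −d_i/d_o = −(-26.01)/(147) = +0.177.
The image is virtual, upright and reduced, on the same side as the object.

m = +0.177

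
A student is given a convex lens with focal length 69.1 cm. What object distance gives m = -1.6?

112 cm

m = −d_i/d_o ⇒ d_i = −m·d_o.
1/f = 1/d_o + 1/d_i = 1/d_o − 1/(m·d_o) = (1 − 1/m)/d_o, so d_o = f(1 − 1/m) = (69.10)(1 − 1/(-1.6)) = 112 cm.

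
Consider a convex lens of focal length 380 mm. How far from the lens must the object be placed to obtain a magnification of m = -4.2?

470 mm

m = −d_i/d_o ⇒ d_i = −m·d_o.
1/f = 1/d_o + 1/d_i = 1/d_o − 1/(m·d_o) = (1 − 1/m)/d_o, so d_o = f(1 − 1/m) = (380.0)(1 − 1/(-4.2)) = 470 mm.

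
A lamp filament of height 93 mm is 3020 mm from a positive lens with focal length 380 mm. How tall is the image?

13.4 mm

1/d_i = 1/f − 1/d_o = 1/(380.0) − 1/(3020) = 0.002300, so d_i = 434.7 mm.
m = −d_i/d_o = -0.1439.
|h_i| = |m|·h_o = 0.1439 × 93 = 13.4 mm. The image is real, inverted and reduced, on the far side of the lens.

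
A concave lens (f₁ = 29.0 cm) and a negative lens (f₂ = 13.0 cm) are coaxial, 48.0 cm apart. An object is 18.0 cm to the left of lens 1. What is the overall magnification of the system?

m = +0.111

f₁ = −29.0 cm (diverging).
Lens 1: 1/d_i1 = 1/(-29.0) − 1/(18.0) = -0.09004, so d_i1 = -11.11 cm; m₁ = −d_i1/d_o1 = +0.6172.
d_o2 = 48.0 − (-11.11) = 59.11 cm.
f₂ = −13.0 cm (diverging).
Lens 2: 1/d_i2 = 1/(-13.0) − 1/(59.11) = -0.09384, so d_i2 = -10.66 cm; m₂ = −d_i2/d_o2 = +0.1803.
m = m₁·m₂ = (+0.6172)(+0.1803) = +0.111.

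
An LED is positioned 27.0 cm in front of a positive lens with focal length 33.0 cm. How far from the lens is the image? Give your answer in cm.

Lens equation: 1/q = 1/f − 1/p = 1/(33.00) − 1/(27.0) = 0.03030 − 0.03704 = -0.006734, so q = -148 cm.
The image is virtual, upright and enlarged, on the same side as the object.

148 cm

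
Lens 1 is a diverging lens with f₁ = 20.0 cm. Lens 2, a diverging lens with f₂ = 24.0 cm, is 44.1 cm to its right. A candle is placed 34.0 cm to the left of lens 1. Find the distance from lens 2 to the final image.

16.9 cm

Lens 1 is diverging, so f₁ = −20.0 cm.
Lens 1: 1/d_i1 = 1/f₁ − 1/d_o1 = 1/(-20.0) − 1/(34.0) = -0.07941, so d_i1 = -12.59 cm.
The intermediate image is 12.59 cm to the left of lens 1 (virtual), which is 44.1 − (-12.59) = 56.69 cm to the left of lens 2, so d_o2 = +56.69 cm.
Lens 2 is diverging, so f₂ = −24.0 cm.
Lens 2: 1/d_i2 = 1/f₂ − 1/d_o2 = 1/(-24.0) − 1/(56.69) = -0.05931, so d_i2 = -16.9 cm.
The final image is virtual, 16.9 cm to the left of lens 2 (overall magnification ≈ 0.11).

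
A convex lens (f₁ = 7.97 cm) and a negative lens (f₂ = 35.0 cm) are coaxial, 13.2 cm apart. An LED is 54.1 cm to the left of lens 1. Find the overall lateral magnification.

Lens 1: 1/d_i1 = 1/(7.97) − 1/(54.1) = 0.1070, so d_i1 = 9.347 cm; m₁ = −d_i1/d_o1 = -0.1728.
d_o2 = 13.2 − (9.347) = 3.853 cm.
f₂ = −35.0 cm (diverging).
Lens 2: 1/d_i2 = 1/(-35.0) − 1/(3.853) = -0.2881, so d_i2 = -3.471 cm; m₂ = −d_i2/d_o2 = +0.9008.
m = m₁·m₂ = (-0.1728)(+0.9008) = -0.156.

m = -0.156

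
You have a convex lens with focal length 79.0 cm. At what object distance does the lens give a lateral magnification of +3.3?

55.1 cm

m = −d_i/d_o ⇒ d_i = −m·d_o.
1/f = 1/d_o + 1/d_i = 1/d_o − 1/(m·d_o) = (1 − 1/m)/d_o, so d_o = f(1 − 1/m) = (79.00)(1 − 1/(+3.3)) = 55.1 cm.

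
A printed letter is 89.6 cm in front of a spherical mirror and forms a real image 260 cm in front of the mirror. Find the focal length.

f = 66.6 cm (concave)

Real image ⇒ d_i = +260 cm.
1/f = 1/d_o + 1/d_i = 1/(89.6) + 1/(260) = 0.01501, so f = 66.6 cm.
Since f is positive, the spherical mirror is concave.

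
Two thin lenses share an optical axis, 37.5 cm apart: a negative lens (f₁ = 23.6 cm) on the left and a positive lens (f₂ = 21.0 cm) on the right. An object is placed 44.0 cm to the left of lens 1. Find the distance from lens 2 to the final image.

Lens 1 is diverging, so f₁ = −23.6 cm.
Lens 1: 1/d_i1 = 1/f₁ − 1/d_o1 = 1/(-23.6) − 1/(44.0) = -0.06510, so d_i1 = -15.36 cm.
The intermediate image is 15.36 cm to the left of lens 1 (virtual), which is 37.5 − (-15.36) = 52.86 cm to the left of lens 2, so d_o2 = +52.86 cm.
Lens 2: 1/d_i2 = 1/f₂ − 1/d_o2 = 1/(21.0) − 1/(52.86) = 0.02870, so d_i2 = 34.8 cm.
The final image is real, 34.8 cm to the right of lens 2 (overall magnification ≈ -0.23).

34.8 cm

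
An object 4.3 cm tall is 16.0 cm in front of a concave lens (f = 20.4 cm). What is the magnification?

m = +0.560

For a concave lens, f = -20.4 cm.
1/d_i = 1/f − 1/d_o = 1/(-20.40) − 1/(16.0) = -0.1115, so d_i = -8.967 cm.
m = −d_i/d_o = −(-8.967)/(16.0) = +0.560.
The image is virtual, upright and reduced, on the same side as the object.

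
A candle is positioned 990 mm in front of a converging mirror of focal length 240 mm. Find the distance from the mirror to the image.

317 mm

Mirror equation: 1/v = 1/f − 1/u = 1/(240.0) − 1/(990) = 0.004167 − 0.001010 = 0.003157, so v = 317 mm.
The image is real, inverted and reduced, in front of the mirror.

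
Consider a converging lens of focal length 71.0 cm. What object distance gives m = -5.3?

m = −d_i/d_o ⇒ d_i = −m·d_o.
1/f = 1/d_o + 1/d_i = 1/d_o − 1/(m·d_o) = (1 − 1/m)/d_o, so d_o = f(1 − 1/m) = (71.00)(1 − 1/(-5.3)) = 84.4 cm.

84.4 cm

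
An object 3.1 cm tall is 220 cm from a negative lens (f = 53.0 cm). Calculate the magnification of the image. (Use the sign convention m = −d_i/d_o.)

For a negative lens, f = -53.0 cm.
1/d_i = 1/f − 1/d_o = 1/(-53.00) − 1/(220) = -0.02341, so d_i = -42.71 cm.
m = −d_i/d_o = −(-42.71)/(220) = +0.194.
The image is virtual, upright and reduced, on the same side as the object.

m = +0.194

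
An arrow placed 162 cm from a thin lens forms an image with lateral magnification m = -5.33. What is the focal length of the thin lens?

m = −d_i/d_o ⇒ d_i = −m·d_o = −(-5.33)·(162) = 863.5 cm.
1/f = 1/d_o + 1/d_i = 1/(162) + 1/(863.5) = 0.007331, so f = 136 cm.
Since f is positive, the thin lens is converging.

f = 136 cm (converging)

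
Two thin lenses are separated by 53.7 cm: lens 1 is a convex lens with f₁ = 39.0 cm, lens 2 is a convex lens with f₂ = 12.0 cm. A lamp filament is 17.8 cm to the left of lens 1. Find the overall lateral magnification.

m = -0.297

Lens 1: 1/d_i1 = 1/(39.0) − 1/(17.8) = -0.03054, so d_i1 = -32.75 cm; m₁ = −d_i1/d_o1 = +1.840.
d_o2 = 53.7 − (-32.75) = 86.45 cm.
Lens 2: 1/d_i2 = 1/(12.0) − 1/(86.45) = 0.07177, so d_i2 = 13.93 cm; m₂ = −d_i2/d_o2 = -0.1612.
m = m₁·m₂ = (+1.840)(-0.1612) = -0.297.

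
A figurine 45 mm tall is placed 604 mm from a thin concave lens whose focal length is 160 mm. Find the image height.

For a concave lens, f = -160 mm.
1/d_i = 1/f − 1/d_o = 1/(-160.0) − 1/(604) = -0.007906, so d_i = -126.5 mm.
m = −d_i/d_o = +0.2094.
|h_i| = |m|·h_o = 0.2094 × 45 = 9.42 mm. The image is virtual, upright and reduced, on the same side as the object.

9.42 mm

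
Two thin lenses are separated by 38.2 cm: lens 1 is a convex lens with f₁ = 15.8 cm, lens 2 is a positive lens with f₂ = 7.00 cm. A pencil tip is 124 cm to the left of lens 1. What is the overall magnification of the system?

m = +0.0781

Lens 1: 1/d_i1 = 1/(15.8) − 1/(124) = 0.05523, so d_i1 = 18.11 cm; m₁ = −d_i1/d_o1 = -0.1460.
d_o2 = 38.2 − (18.11) = 20.09 cm.
Lens 2: 1/d_i2 = 1/(7.00) − 1/(20.09) = 0.09308, so d_i2 = 10.74 cm; m₂ = −d_i2/d_o2 = -0.5348.
m = m₁·m₂ = (-0.1460)(-0.5348) = +0.0781.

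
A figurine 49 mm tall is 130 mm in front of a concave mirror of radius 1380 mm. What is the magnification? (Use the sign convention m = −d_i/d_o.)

f = R/2 = 1380/2 = 690.0 mm.
1/d_i = 1/f − 1/d_o = 1/(690.0) − 1/(130) = -0.006243, so d_i = -160.2 mm.
m = −d_i/d_o = −(-160.2)/(130) = +1.23.
The image is virtual, upright and enlarged, behind the mirror.

m = +1.23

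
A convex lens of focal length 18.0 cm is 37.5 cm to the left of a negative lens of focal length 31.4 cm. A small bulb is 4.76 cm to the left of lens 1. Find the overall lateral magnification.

Lens 1: 1/d_i1 = 1/(18.0) − 1/(4.76) = -0.1545, so d_i1 = -6.471 cm; m₁ = −d_i1/d_o1 = +1.359.
d_o2 = 37.5 − (-6.471) = 43.97 cm.
f₂ = −31.4 cm (diverging).
Lens 2: 1/d_i2 = 1/(-31.4) − 1/(43.97) = -0.05459, so d_i2 = -18.32 cm; m₂ = −d_i2/d_o2 = +0.4166.
m = m₁·m₂ = (+1.359)(+0.4166) = +0.566.

m = +0.566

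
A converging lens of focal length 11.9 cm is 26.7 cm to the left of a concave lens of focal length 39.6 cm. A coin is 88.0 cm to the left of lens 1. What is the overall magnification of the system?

m = -0.118

Lens 1: 1/d_i1 = 1/(11.9) − 1/(88.0) = 0.07267, so d_i1 = 13.76 cm; m₁ = −d_i1/d_o1 = -0.1564.
d_o2 = 26.7 − (13.76) = 12.94 cm.
f₂ = −39.6 cm (diverging).
Lens 2: 1/d_i2 = 1/(-39.6) − 1/(12.94) = -0.1025, so d_i2 = -9.753 cm; m₂ = −d_i2/d_o2 = +0.7537.
m = m₁·m₂ = (-0.1564)(+0.7537) = -0.118.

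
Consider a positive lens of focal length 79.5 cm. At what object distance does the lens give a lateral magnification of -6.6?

91.5 cm

m = −d_i/d_o ⇒ d_i = −m·d_o.
1/f = 1/d_o + 1/d_i = 1/d_o − 1/(m·d_o) = (1 − 1/m)/d_o, so d_o = f(1 − 1/m) = (79.50)(1 − 1/(-6.6)) = 91.5 cm.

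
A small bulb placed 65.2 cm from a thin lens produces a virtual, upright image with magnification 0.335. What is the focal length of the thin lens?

f = -32.8 cm (diverging)

m = −d_i/d_o ⇒ d_i = −m·d_o = −(+0.335)·(65.2) = -21.84 cm.
1/f = 1/d_o + 1/d_i = 1/(65.2) + 1/(-21.84) = -0.03045, so f = -32.8 cm.
Since f is negative, the thin lens is diverging.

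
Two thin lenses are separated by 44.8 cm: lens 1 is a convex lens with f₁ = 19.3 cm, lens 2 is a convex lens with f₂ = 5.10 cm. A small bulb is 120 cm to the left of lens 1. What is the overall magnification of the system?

m = +0.0585

Lens 1: 1/d_i1 = 1/(19.3) − 1/(120) = 0.04348, so d_i1 = 23.00 cm; m₁ = −d_i1/d_o1 = -0.1917.
d_o2 = 44.8 − (23.00) = 21.80 cm.
Lens 2: 1/d_i2 = 1/(5.10) − 1/(21.80) = 0.1502, so d_i2 = 6.657 cm; m₂ = −d_i2/d_o2 = -0.3054.
m = m₁·m₂ = (-0.1917)(-0.3054) = +0.0585.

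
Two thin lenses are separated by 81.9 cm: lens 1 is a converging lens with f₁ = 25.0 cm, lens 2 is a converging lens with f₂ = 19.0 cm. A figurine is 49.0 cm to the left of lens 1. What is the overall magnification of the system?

m = +1.67

Lens 1: 1/d_i1 = 1/(25.0) − 1/(49.0) = 0.01959, so d_i1 = 51.04 cm; m₁ = −d_i1/d_o1 = -1.042.
d_o2 = 81.9 − (51.04) = 30.86 cm.
Lens 2: 1/d_i2 = 1/(19.0) − 1/(30.86) = 0.02023, so d_i2 = 49.44 cm; m₂ = −d_i2/d_o2 = -1.602.
m = m₁·m₂ = (-1.042)(-1.602) = +1.67.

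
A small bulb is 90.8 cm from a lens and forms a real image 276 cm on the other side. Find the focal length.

Real image ⇒ d_i = +276 cm.
1/f = 1/d_o + 1/d_i = 1/(90.8) + 1/(276) = 0.01464, so f = 68.3 cm.
Since f is positive, the lens is converging.

f = 68.3 cm (converging)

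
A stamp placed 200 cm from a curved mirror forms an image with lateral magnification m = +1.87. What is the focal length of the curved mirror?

m = −d_i/d_o ⇒ d_i = −m·d_o = −(+1.87)·(200) = -374.0 cm.
1/f = 1/d_o + 1/d_i = 1/(200) + 1/(-374.0) = 0.002326, so f = 430 cm.
Since f is positive, the curved mirror is concave.

f = 430 cm (concave)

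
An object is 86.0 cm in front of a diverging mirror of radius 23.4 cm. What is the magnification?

m = +0.120

f = R/2 = 23.4/2 = 11.70 cm; for a diverging mirror, f = -11.70 cm.
1/d_i = 1/f − 1/d_o = 1/(-11.70) − 1/(86.0) = -0.09710, so d_i = -10.30 cm.
m = −d_i/d_o = −(-10.30)/(86.0) = +0.120.
The image is virtual, upright and reduced, behind the mirror.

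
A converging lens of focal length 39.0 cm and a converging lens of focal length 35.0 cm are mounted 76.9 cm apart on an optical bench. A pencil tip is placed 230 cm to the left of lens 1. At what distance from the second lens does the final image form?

Lens 1: 1/d_i1 = 1/f₁ − 1/d_o1 = 1/(39.0) − 1/(230) = 0.02129, so d_i1 = 46.96 cm.
The intermediate image is 46.96 cm to the right of lens 1, which is 76.9 − (46.96) = 29.94 cm to the left of lens 2, so d_o2 = +29.94 cm.
Lens 2: 1/d_i2 = 1/f₂ − 1/d_o2 = 1/(35.0) − 1/(29.94) = -0.004829, so d_i2 = -207 cm.
The final image is virtual, 207 cm to the left of lens 2 (overall magnification ≈ -1.4).

207 cm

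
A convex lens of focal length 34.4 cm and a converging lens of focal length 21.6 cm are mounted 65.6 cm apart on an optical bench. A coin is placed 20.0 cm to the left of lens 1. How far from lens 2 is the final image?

Lens 1: 1/d_i1 = 1/f₁ − 1/d_o1 = 1/(34.4) − 1/(20.0) = -0.02093, so d_i1 = -47.78 cm.
The intermediate image is 47.78 cm to the left of lens 1 (virtual), which is 65.6 − (-47.78) = 113.4 cm to the left of lens 2, so d_o2 = +113.4 cm.
Lens 2: 1/d_i2 = 1/f₂ − 1/d_o2 = 1/(21.6) − 1/(113.4) = 0.03748, so d_i2 = 26.7 cm.
The final image is real, 26.7 cm to the right of lens 2 (overall magnification ≈ -0.56).

26.7 cm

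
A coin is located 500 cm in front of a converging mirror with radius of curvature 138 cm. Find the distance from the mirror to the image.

80.0 cm

f = R/2 = 138/2 = 69.00 cm.
Mirror equation: 1/s_i = 1/f − 1/s_o = 1/(69.00) − 1/(500) = 0.01449 − 0.002000 = 0.01249, so s_i = 80.0 cm.
The image is real, inverted and reduced, in front of the mirror.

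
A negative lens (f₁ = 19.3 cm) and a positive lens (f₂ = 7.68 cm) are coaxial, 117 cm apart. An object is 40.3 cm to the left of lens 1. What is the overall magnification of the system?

f₁ = −19.3 cm (diverging).
Lens 1: 1/d_i1 = 1/(-19.3) − 1/(40.3) = -0.07663, so d_i1 = -13.05 cm; m₁ = −d_i1/d_o1 = +0.3238.
d_o2 = 117 − (-13.05) = 130.1 cm.
Lens 2: 1/d_i2 = 1/(7.68) − 1/(130.1) = 0.1225, so d_i2 = 8.162 cm; m₂ = −d_i2/d_o2 = -0.06273.
m = m₁·m₂ = (+0.3238)(-0.06273) = -0.0203.

m = -0.0203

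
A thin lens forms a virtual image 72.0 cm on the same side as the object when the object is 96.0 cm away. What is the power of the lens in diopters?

P = -0.347 D

Virtual image ⇒ d_i = −72.0 cm.
1/f = 1/d_o + 1/d_i = 1/(96.0) + 1/(-72.0) = -0.003472 cm⁻¹.
f = -288.0 cm = -2.880 m, so P = 1/f = -0.347 D.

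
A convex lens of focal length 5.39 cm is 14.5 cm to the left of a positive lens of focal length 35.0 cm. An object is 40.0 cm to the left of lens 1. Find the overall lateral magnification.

Lens 1: 1/d_i1 = 1/(5.39) − 1/(40.0) = 0.1605, so d_i1 = 6.229 cm; m₁ = −d_i1/d_o1 = -0.1557.
d_o2 = 14.5 − (6.229) = 8.271 cm.
Lens 2: 1/d_i2 = 1/(35.0) − 1/(8.271) = -0.09233, so d_i2 = -10.83 cm; m₂ = −d_i2/d_o2 = +1.309.
m = m₁·m₂ = (-0.1557)(+1.309) = -0.204.

m = -0.204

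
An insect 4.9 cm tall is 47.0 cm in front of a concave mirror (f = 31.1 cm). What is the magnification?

1/d_i = 1/f − 1/d_o = 1/(31.10) − 1/(47.0) = 0.01088, so d_i = 91.93 cm.
m = −d_i/d_o = −(91.93)/(47.0) = -1.96.
The image is real, inverted and enlarged, in front of the mirror.

m = -1.96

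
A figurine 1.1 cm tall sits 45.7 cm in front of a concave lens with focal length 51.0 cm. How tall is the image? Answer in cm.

For a concave lens, f = -51.0 cm.
1/d_i = 1/f − 1/d_o = 1/(-51.00) − 1/(45.7) = -0.04149, so d_i = -24.10 cm.
m = −d_i/d_o = +0.5274.
|h_i| = |m|·h_o = 0.5274 × 1.1 = 0.580 cm. The image is virtual, upright and reduced, on the same side as the object.

0.580 cm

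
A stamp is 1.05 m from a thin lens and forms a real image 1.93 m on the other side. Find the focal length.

f = 0.680 m (converging)

Real image ⇒ d_i = +1.93 m.
1/f = 1/d_o + 1/d_i = 1/(1.05) + 1/(1.93) = 1.471, so f = 0.680 m.
Since f is positive, the thin lens is converging.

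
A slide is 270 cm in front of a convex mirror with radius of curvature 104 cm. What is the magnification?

f = R/2 = 104/2 = 52.00 cm; for a convex mirror, f = -52.00 cm.
1/d_i = 1/f − 1/d_o = 1/(-52.00) − 1/(270) = -0.02293, so d_i = -43.60 cm.
m = −d_i/d_o = −(-43.60)/(270) = +0.161.
The image is virtual, upright and reduced, behind the mirror.

m = +0.161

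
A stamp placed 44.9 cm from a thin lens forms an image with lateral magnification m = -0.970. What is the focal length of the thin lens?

f = 22.1 cm (converging)

m = −d_i/d_o ⇒ d_i = −m·d_o = −(-0.970)·(44.9) = 43.55 cm.
1/f = 1/d_o + 1/d_i = 1/(44.9) + 1/(43.55) = 0.04523, so f = 22.1 cm.
Since f is positive, the thin lens is converging.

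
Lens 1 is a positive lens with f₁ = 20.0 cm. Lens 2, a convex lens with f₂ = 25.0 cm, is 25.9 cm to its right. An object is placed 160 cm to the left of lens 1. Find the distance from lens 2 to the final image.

3.46 cm

Lens 1: 1/d_i1 = 1/f₁ − 1/d_o1 = 1/(20.0) − 1/(160) = 0.04375, so d_i1 = 22.86 cm.
The intermediate image is 22.86 cm to the right of lens 1, which is 25.9 − (22.86) = 3.040 cm to the left of lens 2, so d_o2 = +3.040 cm.
Lens 2: 1/d_i2 = 1/f₂ − 1/d_o2 = 1/(25.0) − 1/(3.040) = -0.2889, so d_i2 = -3.46 cm.
The final image is virtual, 3.46 cm to the left of lens 2 (overall magnification ≈ -0.16).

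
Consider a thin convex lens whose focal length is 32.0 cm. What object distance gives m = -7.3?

m = −d_i/d_o ⇒ d_i = −m·d_o.
1/f = 1/d_o + 1/d_i = 1/d_o − 1/(m·d_o) = (1 − 1/m)/d_o, so d_o = f(1 − 1/m) = (32.00)(1 − 1/(-7.3)) = 36.4 cm.

36.4 cm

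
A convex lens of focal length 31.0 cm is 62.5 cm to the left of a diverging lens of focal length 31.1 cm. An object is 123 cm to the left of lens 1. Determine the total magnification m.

m = -0.201

Lens 1: 1/d_i1 = 1/(31.0) − 1/(123) = 0.02413, so d_i1 = 41.45 cm; m₁ = −d_i1/d_o1 = -0.3370.
d_o2 = 62.5 − (41.45) = 21.05 cm.
f₂ = −31.1 cm (diverging).
Lens 2: 1/d_i2 = 1/(-31.1) − 1/(21.05) = -0.07966, so d_i2 = -12.55 cm; m₂ = −d_i2/d_o2 = +0.5964.
m = m₁·m₂ = (-0.3370)(+0.5964) = -0.201.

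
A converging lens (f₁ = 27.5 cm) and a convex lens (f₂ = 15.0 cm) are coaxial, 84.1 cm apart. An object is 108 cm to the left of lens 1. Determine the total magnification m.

Lens 1: 1/d_i1 = 1/(27.5) − 1/(108) = 0.02710, so d_i1 = 36.89 cm; m₁ = −d_i1/d_o1 = -0.3416.
d_o2 = 84.1 − (36.89) = 47.21 cm.
Lens 2: 1/d_i2 = 1/(15.0) − 1/(47.21) = 0.04548, so d_i2 = 21.99 cm; m₂ = −d_i2/d_o2 = -0.4657.
m = m₁·m₂ = (-0.3416)(-0.4657) = +0.159.

m = +0.159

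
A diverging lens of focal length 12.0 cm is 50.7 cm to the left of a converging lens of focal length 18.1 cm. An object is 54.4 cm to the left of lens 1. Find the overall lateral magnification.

f₁ = −12.0 cm (diverging).
Lens 1: 1/d_i1 = 1/(-12.0) − 1/(54.4) = -0.1017, so d_i1 = -9.831 cm; m₁ = −d_i1/d_o1 = +0.1807.
d_o2 = 50.7 − (-9.831) = 60.53 cm.
Lens 2: 1/d_i2 = 1/(18.1) − 1/(60.53) = 0.03873, so d_i2 = 25.82 cm; m₂ = −d_i2/d_o2 = -0.4266.
m = m₁·m₂ = (+0.1807)(-0.4266) = -0.0771.

m = -0.0771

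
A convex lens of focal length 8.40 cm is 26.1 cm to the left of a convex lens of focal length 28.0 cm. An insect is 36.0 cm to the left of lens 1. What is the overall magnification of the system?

Lens 1: 1/d_i1 = 1/(8.40) − 1/(36.0) = 0.09127, so d_i1 = 10.96 cm; m₁ = −d_i1/d_o1 = -0.3044.
d_o2 = 26.1 − (10.96) = 15.14 cm.
Lens 2: 1/d_i2 = 1/(28.0) − 1/(15.14) = -0.03034, so d_i2 = -32.96 cm; m₂ = −d_i2/d_o2 = +2.177.
m = m₁·m₂ = (-0.3044)(+2.177) = -0.663.

m = -0.663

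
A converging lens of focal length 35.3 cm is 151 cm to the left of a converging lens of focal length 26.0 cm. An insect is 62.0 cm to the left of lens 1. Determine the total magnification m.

Lens 1: 1/d_i1 = 1/(35.3) − 1/(62.0) = 0.01220, so d_i1 = 81.97 cm; m₁ = −d_i1/d_o1 = -1.322.
d_o2 = 151 − (81.97) = 69.03 cm.
Lens 2: 1/d_i2 = 1/(26.0) − 1/(69.03) = 0.02398, so d_i2 = 41.71 cm; m₂ = −d_i2/d_o2 = -0.6042.
m = m₁·m₂ = (-1.322)(-0.6042) = +0.799.

m = +0.799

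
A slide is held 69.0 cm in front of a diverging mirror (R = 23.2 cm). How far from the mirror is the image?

9.93 cm

f = R/2 = 23.2/2 = 11.60 cm; for a diverging mirror, f = -11.60 cm.
Mirror equation: 1/q = 1/f − 1/p = 1/(-11.60) − 1/(69.0) = -0.08621 − 0.01449 = -0.1007, so q = -9.93 cm.
The image is virtual, upright and reduced, behind the mirror.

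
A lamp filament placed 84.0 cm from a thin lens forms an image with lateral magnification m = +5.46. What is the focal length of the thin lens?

f = 103 cm (converging)

m = −d_i/d_o ⇒ d_i = −m·d_o = −(+5.46)·(84.0) = -458.6 cm.
1/f = 1/d_o + 1/d_i = 1/(84.0) + 1/(-458.6) = 0.009724, so f = 103 cm.
Since f is positive, the thin lens is converging.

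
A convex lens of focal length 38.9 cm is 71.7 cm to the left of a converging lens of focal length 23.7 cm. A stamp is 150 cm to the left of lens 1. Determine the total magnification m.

Lens 1: 1/d_i1 = 1/(38.9) − 1/(150) = 0.01904, so d_i1 = 52.52 cm; m₁ = −d_i1/d_o1 = -0.3501.
d_o2 = 71.7 − (52.52) = 19.18 cm.
Lens 2: 1/d_i2 = 1/(23.7) − 1/(19.18) = -0.009944, so d_i2 = -100.6 cm; m₂ = −d_i2/d_o2 = +5.243.
m = m₁·m₂ = (-0.3501)(+5.243) = -1.84.

m = -1.84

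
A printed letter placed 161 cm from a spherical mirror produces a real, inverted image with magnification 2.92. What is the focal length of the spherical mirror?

m = −d_i/d_o ⇒ d_i = −m·d_o = −(-2.92)·(161) = 470.1 cm.
1/f = 1/d_o + 1/d_i = 1/(161) + 1/(470.1) = 0.008338, so f = 120 cm.
Since f is positive, the spherical mirror is concave.

f = 120 cm (concave)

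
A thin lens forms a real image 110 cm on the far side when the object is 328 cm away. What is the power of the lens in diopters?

d_i = +110 cm.
1/f = 1/d_o + 1/d_i = 1/(328) + 1/(110) = 0.01214 cm⁻¹.
f = 82.37 cm = 0.8237 m, so P = 1/f = +1.21 D.

P = +1.21 D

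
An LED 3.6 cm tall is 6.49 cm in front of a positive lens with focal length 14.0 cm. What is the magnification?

1/d_i = 1/f − 1/d_o = 1/(14.00) − 1/(6.49) = -0.08265, so d_i = -12.10 cm.
m = −d_i/d_o = −(-12.10)/(6.49) = +1.86.
The image is virtual, upright and enlarged, on the same side as the object.

m = +1.86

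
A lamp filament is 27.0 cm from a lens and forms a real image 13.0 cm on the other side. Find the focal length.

Real image ⇒ d_i = +13.0 cm.
1/f = 1/d_o + 1/d_i = 1/(27.0) + 1/(13.0) = 0.1140, so f = 8.78 cm.
Since f is positive, the lens is converging.

f = 8.78 cm (converging)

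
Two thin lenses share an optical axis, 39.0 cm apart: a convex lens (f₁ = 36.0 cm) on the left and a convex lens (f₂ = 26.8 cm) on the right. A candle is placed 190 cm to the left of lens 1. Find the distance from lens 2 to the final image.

Lens 1: 1/d_i1 = 1/f₁ − 1/d_o1 = 1/(36.0) − 1/(190) = 0.02251, so d_i1 = 44.42 cm.
The intermediate image is 44.42 cm to the right of lens 1, which lies 5.420 cm to the right of lens 2 — a virtual object — so d_o2 = −5.420 cm.
Lens 2: 1/d_i2 = 1/f₂ − 1/d_o2 = 1/(26.8) − 1/(-5.420) = 0.2218, so d_i2 = 4.51 cm.
The final image is real, 4.51 cm to the right of lens 2 (overall magnification ≈ -0.19).

4.51 cm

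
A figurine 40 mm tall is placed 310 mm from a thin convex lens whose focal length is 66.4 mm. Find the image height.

10.9 mm

1/d_i = 1/f − 1/d_o = 1/(66.40) − 1/(310) = 0.01183, so d_i = 84.50 mm.
m = −d_i/d_o = -0.2726.
|h_i| = |m|·h_o = 0.2726 × 40 = 10.9 mm. The image is real, inverted and reduced, on the far side of the lens.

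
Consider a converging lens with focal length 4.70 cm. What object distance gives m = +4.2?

3.58 cm

m = −d_i/d_o ⇒ d_i = −m·d_o.
1/f = 1/d_o + 1/d_i = 1/d_o − 1/(m·d_o) = (1 − 1/m)/d_o, so d_o = f(1 − 1/m) = (4.700)(1 − 1/(+4.2)) = 3.58 cm.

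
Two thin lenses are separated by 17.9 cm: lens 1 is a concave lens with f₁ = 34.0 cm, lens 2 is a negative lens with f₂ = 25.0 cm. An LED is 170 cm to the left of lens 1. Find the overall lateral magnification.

m = +0.0585

f₁ = −34.0 cm (diverging).
Lens 1: 1/d_i1 = 1/(-34.0) − 1/(170) = -0.03529, so d_i1 = -28.33 cm; m₁ = −d_i1/d_o1 = +0.1666.
d_o2 = 17.9 − (-28.33) = 46.23 cm.
f₂ = −25.0 cm (diverging).
Lens 2: 1/d_i2 = 1/(-25.0) − 1/(46.23) = -0.06163, so d_i2 = -16.23 cm; m₂ = −d_i2/d_o2 = +0.3510.
m = m₁·m₂ = (+0.1666)(+0.3510) = +0.0585.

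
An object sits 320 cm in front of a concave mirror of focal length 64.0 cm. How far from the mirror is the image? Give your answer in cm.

80.0 cm

Mirror equation: 1/d_i = 1/f − 1/d_o = 1/(64.00) − 1/(320) = 0.01562 − 0.003125 = 0.01250, so d_i = 80.0 cm.
The image is real, inverted and reduced, in front of the mirror.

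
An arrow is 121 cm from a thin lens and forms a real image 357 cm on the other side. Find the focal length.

Real image ⇒ d_i = +357 cm.
1/f = 1/d_o + 1/d_i = 1/(121) + 1/(357) = 0.01107, so f = 90.4 cm.
Since f is positive, the thin lens is converging.

f = 90.4 cm (converging)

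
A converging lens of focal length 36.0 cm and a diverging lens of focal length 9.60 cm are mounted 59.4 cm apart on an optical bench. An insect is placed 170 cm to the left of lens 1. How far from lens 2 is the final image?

5.65 cm

Lens 1: 1/d_i1 = 1/f₁ − 1/d_o1 = 1/(36.0) − 1/(170) = 0.02190, so d_i1 = 45.67 cm.
The intermediate image is 45.67 cm to the right of lens 1, which is 59.4 − (45.67) = 13.73 cm to the left of lens 2, so d_o2 = +13.73 cm.
Lens 2 is diverging, so f₂ = −9.60 cm.
Lens 2: 1/d_i2 = 1/f₂ − 1/d_o2 = 1/(-9.60) − 1/(13.73) = -0.1770, so d_i2 = -5.65 cm.
The final image is virtual, 5.65 cm to the left of lens 2 (overall magnification ≈ -0.11).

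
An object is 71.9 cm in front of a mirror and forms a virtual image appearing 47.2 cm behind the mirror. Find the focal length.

f = -137 cm (convex)

Virtual image ⇒ d_i = −47.2 cm.
1/f = 1/d_o + 1/d_i = 1/(71.9) + 1/(-47.2) = -0.007278, so f = -137 cm.
Since f is negative, the mirror is convex.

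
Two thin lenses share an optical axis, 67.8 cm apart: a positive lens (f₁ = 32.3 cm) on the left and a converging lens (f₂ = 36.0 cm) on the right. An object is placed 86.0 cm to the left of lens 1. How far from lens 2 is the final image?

29.0 cm

Lens 1: 1/d_i1 = 1/f₁ − 1/d_o1 = 1/(32.3) − 1/(86.0) = 0.01933, so d_i1 = 51.73 cm.
The intermediate image is 51.73 cm to the right of lens 1, which is 67.8 − (51.73) = 16.07 cm to the left of lens 2, so d_o2 = +16.07 cm.
Lens 2: 1/d_i2 = 1/f₂ − 1/d_o2 = 1/(36.0) − 1/(16.07) = -0.03445, so d_i2 = -29.0 cm.
The final image is virtual, 29.0 cm to the left of lens 2 (overall magnification ≈ -1.1).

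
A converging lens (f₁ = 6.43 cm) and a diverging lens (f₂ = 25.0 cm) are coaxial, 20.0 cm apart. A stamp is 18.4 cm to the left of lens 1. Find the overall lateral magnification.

m = -0.382

Lens 1: 1/d_i1 = 1/(6.43) − 1/(18.4) = 0.1012, so d_i1 = 9.884 cm; m₁ = −d_i1/d_o1 = -0.5372.
d_o2 = 20.0 − (9.884) = 10.12 cm.
f₂ = −25.0 cm (diverging).
Lens 2: 1/d_i2 = 1/(-25.0) − 1/(10.12) = -0.1388, so d_i2 = -7.204 cm; m₂ = −d_i2/d_o2 = +0.7118.
m = m₁·m₂ = (-0.5372)(+0.7118) = -0.382.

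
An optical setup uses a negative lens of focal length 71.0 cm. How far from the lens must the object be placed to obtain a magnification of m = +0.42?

98.0 cm

For a negative lens, f = -71.0 cm.
m = −d_i/d_o ⇒ d_i = −m·d_o.
1/f = 1/d_o + 1/d_i = 1/d_o − 1/(m·d_o) = (1 − 1/m)/d_o, so d_o = f(1 − 1/m) = (-71.00)(1 − 1/(+0.42)) = 98.0 cm.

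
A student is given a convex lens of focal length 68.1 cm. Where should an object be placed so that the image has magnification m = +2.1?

m = −d_i/d_o ⇒ d_i = −m·d_o.
1/f = 1/d_o + 1/d_i = 1/d_o − 1/(m·d_o) = (1 − 1/m)/d_o, so d_o = f(1 − 1/m) = (68.10)(1 − 1/(+2.1)) = 35.7 cm.

35.7 cm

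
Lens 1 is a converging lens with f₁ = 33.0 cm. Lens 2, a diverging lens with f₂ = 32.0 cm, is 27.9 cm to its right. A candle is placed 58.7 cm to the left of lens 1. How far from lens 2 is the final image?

Lens 1: 1/d_i1 = 1/f₁ − 1/d_o1 = 1/(33.0) − 1/(58.7) = 0.01327, so d_i1 = 75.37 cm.
The intermediate image is 75.37 cm to the right of lens 1, which lies 47.47 cm to the right of lens 2 — a virtual object — so d_o2 = −47.47 cm.
Lens 2 is diverging, so f₂ = −32.0 cm.
Lens 2: 1/d_i2 = 1/f₂ − 1/d_o2 = 1/(-32.0) − 1/(-47.47) = -0.01018, so d_i2 = -98.2 cm.
The final image is virtual, 98.2 cm to the left of lens 2 (overall magnification ≈ 2.7).

98.2 cm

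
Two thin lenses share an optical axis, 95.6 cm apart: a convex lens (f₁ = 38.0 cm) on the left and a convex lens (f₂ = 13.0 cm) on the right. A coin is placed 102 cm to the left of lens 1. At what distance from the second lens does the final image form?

20.7 cm

Lens 1: 1/d_i1 = 1/f₁ − 1/d_o1 = 1/(38.0) − 1/(102) = 0.01651, so d_i1 = 60.56 cm.
The intermediate image is 60.56 cm to the right of lens 1, which is 95.6 − (60.56) = 35.04 cm to the left of lens 2, so d_o2 = +35.04 cm.
Lens 2: 1/d_i2 = 1/f₂ − 1/d_o2 = 1/(13.0) − 1/(35.04) = 0.04838, so d_i2 = 20.7 cm.
The final image is real, 20.7 cm to the right of lens 2 (overall magnification ≈ 0.35).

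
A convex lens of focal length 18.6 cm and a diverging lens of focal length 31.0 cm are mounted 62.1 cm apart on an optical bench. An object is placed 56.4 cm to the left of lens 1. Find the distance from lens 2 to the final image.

16.3 cm

Lens 1: 1/d_i1 = 1/f₁ − 1/d_o1 = 1/(18.6) − 1/(56.4) = 0.03603, so d_i1 = 27.75 cm.
The intermediate image is 27.75 cm to the right of lens 1, which is 62.1 − (27.75) = 34.35 cm to the left of lens 2, so d_o2 = +34.35 cm.
Lens 2 is diverging, so f₂ = −31.0 cm.
Lens 2: 1/d_i2 = 1/f₂ − 1/d_o2 = 1/(-31.0) − 1/(34.35) = -0.06137, so d_i2 = -16.3 cm.
The final image is virtual, 16.3 cm to the left of lens 2 (overall magnification ≈ -0.23).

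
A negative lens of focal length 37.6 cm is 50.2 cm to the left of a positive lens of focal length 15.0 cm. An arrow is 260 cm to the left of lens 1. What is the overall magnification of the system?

m = -0.0278

f₁ = −37.6 cm (diverging).
Lens 1: 1/d_i1 = 1/(-37.6) − 1/(260) = -0.03044, so d_i1 = -32.85 cm; m₁ = −d_i1/d_o1 = +0.1263.
d_o2 = 50.2 − (-32.85) = 83.05 cm.
Lens 2: 1/d_i2 = 1/(15.0) − 1/(83.05) = 0.05463, so d_i2 = 18.31 cm; m₂ = −d_i2/d_o2 = -0.2204.
m = m₁·m₂ = (+0.1263)(-0.2204) = -0.0278.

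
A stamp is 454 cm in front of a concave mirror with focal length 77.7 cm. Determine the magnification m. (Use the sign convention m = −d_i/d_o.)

1/d_i = 1/f − 1/d_o = 1/(77.70) − 1/(454) = 0.01067, so d_i = 93.74 cm.
m = −d_i/d_o = −(93.74)/(454) = -0.206.
The image is real, inverted and reduced, in front of the mirror.

m = -0.206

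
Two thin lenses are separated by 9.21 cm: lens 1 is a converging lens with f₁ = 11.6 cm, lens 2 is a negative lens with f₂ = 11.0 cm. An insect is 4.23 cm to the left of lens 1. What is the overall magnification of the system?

m = +0.644

Lens 1: 1/d_i1 = 1/(11.6) − 1/(4.23) = -0.1502, so d_i1 = -6.658 cm; m₁ = −d_i1/d_o1 = +1.574.
d_o2 = 9.21 − (-6.658) = 15.87 cm.
f₂ = −11.0 cm (diverging).
Lens 2: 1/d_i2 = 1/(-11.0) − 1/(15.87) = -0.1539, so d_i2 = -6.497 cm; m₂ = −d_i2/d_o2 = +0.4094.
m = m₁·m₂ = (+1.574)(+0.4094) = +0.644.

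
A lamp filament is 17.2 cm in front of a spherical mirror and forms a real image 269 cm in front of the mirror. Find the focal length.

Real image ⇒ d_i = +269 cm.
1/f = 1/d_o + 1/d_i = 1/(17.2) + 1/(269) = 0.06186, so f = 16.2 cm.
Since f is positive, the spherical mirror is concave.

f = 16.2 cm (concave)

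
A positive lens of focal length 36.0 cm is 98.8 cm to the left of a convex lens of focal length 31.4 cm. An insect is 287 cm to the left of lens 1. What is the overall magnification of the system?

m = +0.172

Lens 1: 1/d_i1 = 1/(36.0) − 1/(287) = 0.02429, so d_i1 = 41.16 cm; m₁ = −d_i1/d_o1 = -0.1434.
d_o2 = 98.8 − (41.16) = 57.64 cm.
Lens 2: 1/d_i2 = 1/(31.4) − 1/(57.64) = 0.01450, so d_i2 = 68.97 cm; m₂ = −d_i2/d_o2 = -1.197.
m = m₁·m₂ = (-0.1434)(-1.197) = +0.172.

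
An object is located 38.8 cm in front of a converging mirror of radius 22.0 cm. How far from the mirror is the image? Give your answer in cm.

15.4 cm

f = R/2 = 22.0/2 = 11.00 cm.
Mirror equation: 1/v = 1/f − 1/u = 1/(11.00) − 1/(38.8) = 0.09091 − 0.02577 = 0.06514, so v = 15.4 cm.
The image is real, inverted and reduced, in front of the mirror.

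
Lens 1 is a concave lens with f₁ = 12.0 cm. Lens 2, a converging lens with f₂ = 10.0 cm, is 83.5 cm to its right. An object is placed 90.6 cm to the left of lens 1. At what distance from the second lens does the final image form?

11.2 cm

Lens 1 is diverging, so f₁ = −12.0 cm.
Lens 1: 1/d_i1 = 1/f₁ − 1/d_o1 = 1/(-12.0) − 1/(90.6) = -0.09437, so d_i1 = -10.60 cm.
The intermediate image is 10.60 cm to the left of lens 1 (virtual), which is 83.5 − (-10.60) = 94.10 cm to the left of lens 2, so d_o2 = +94.10 cm.
Lens 2: 1/d_i2 = 1/f₂ − 1/d_o2 = 1/(10.0) − 1/(94.10) = 0.08937, so d_i2 = 11.2 cm.
The final image is real, 11.2 cm to the right of lens 2 (overall magnification ≈ -0.014).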